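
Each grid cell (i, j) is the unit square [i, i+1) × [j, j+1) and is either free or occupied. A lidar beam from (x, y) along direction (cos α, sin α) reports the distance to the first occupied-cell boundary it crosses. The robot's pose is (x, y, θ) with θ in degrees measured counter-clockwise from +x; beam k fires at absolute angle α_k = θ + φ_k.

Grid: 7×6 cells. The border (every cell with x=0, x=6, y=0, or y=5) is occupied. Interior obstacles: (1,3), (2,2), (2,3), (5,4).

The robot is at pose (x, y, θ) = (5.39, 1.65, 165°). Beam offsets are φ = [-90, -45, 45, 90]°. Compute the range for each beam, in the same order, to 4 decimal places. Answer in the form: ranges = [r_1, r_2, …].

beam 1: φ=-90°, α=75°
  direction (0.2588, 0.9659); cell (5,1); t to first gridline: x 2.3569, y 0.3623 (then +3.8637 / +1.0353)
    (5,2) via y @ 0.3623
    (5,3) via y @ 1.3976
    (6,3) via x @ 2.3569  # hit
  → r_1 = 2.3569
beam 2: φ=-45°, α=120°
  direction (-0.5000, 0.8660); cell (5,1); t to first gridline: x 0.7800, y 0.4041 (then +2.0000 / +1.1547)
    (5,2) via y @ 0.4041
    (4,2) via x @ 0.7800
    (4,3) via y @ 1.5588
    (4,4) via y @ 2.7135
    (3,4) via x @ 2.7800
    (3,5) via y @ 3.8682  # hit
  → r_2 = 3.8682
beam 3: φ=45°, α=210°
  direction (-0.8660, -0.5000); cell (5,1); t to first gridline: x 0.4503, y 1.3000 (then +1.1547 / +2.0000)
    (4,1) via x @ 0.4503
    (4,0) via y @ 1.3000  # hit
  → r_3 = 1.3000
beam 4: φ=90°, α=255°
  direction (-0.2588, -0.9659); cell (5,1); t to first gridline: x 1.5068, y 0.6729 (then +3.8637 / +1.0353)
    (5,0) via y @ 0.6729  # hit
  → r_4 = 0.6729

ranges = [2.3569, 3.8682, 1.3000, 0.6729]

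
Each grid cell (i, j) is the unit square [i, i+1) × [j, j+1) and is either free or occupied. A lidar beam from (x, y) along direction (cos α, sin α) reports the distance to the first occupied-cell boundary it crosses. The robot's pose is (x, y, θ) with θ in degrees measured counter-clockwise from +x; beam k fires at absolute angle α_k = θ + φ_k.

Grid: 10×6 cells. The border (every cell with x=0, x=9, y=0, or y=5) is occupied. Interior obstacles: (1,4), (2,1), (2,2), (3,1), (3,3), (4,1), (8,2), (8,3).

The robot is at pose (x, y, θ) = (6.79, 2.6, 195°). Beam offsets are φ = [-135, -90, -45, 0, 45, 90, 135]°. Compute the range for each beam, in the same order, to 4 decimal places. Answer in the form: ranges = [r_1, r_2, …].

beam 1: φ=-135°, α=60°
  d=(0.5000,0.8660)  start (6,2)  tX=0.4200 tY=0.4619  stride 1/|dx|=2.0000 1/|dy|=1.1547
    cross x-line → (7,2), t=0.4200
    cross y-line → (7,3), t=0.4619
    cross y-line → (7,4), t=1.6166
    cross x-line → (8,4), t=2.4200
    cross y-line → (8,5), t=2.7713 (wall)
  → r_1 = 2.7713
beam 2: φ=-90°, α=105°
  d=(-0.2588,0.9659)  start (6,2)  tX=3.0523 tY=0.4141  stride 1/|dx|=3.8637 1/|dy|=1.0353
    cross y-line → (6,3), t=0.4141
    cross y-line → (6,4), t=1.4494
    cross y-line → (6,5), t=2.4847 (wall)
  → r_2 = 2.4847
beam 3: φ=-45°, α=150°
  d=(-0.8660,0.5000)  start (6,2)  tX=0.9122 tY=0.8000  stride 1/|dx|=1.1547 1/|dy|=2.0000
    cross y-line → (6,3), t=0.8000
    cross x-line → (5,3), t=0.9122
    cross x-line → (4,3), t=2.0669
    cross y-line → (4,4), t=2.8000
    cross x-line → (3,4), t=3.2216
    cross x-line → (2,4), t=4.3763
    cross y-line → (2,5), t=4.8000 (wall)
  → r_3 = 4.8000
beam 4: φ=0°, α=195°
  d=(-0.9659,-0.2588)  start (6,2)  tX=0.8179 tY=2.3182  stride 1/|dx|=1.0353 1/|dy|=3.8637
    cross x-line → (5,2), t=0.8179
    cross x-line → (4,2), t=1.8531
    cross y-line → (4,1), t=2.3182 (wall)
  → r_4 = 2.3182
beam 5: φ=45°, α=240°
  d=(-0.5000,-0.8660)  start (6,2)  tX=1.5800 tY=0.6928  stride 1/|dx|=2.0000 1/|dy|=1.1547
    cross y-line → (6,1), t=0.6928
    cross x-line → (5,1), t=1.5800
    cross y-line → (5,0), t=1.8475 (wall)
  → r_5 = 1.8475
beam 6: φ=90°, α=285°
  d=(0.2588,-0.9659)  start (6,2)  tX=0.8114 tY=0.6212  stride 1/|dx|=3.8637 1/|dy|=1.0353
    cross y-line → (6,1), t=0.6212
    cross x-line → (7,1), t=0.8114
    cross y-line → (7,0), t=1.6564 (wall)
  → r_6 = 1.6564
beam 7: φ=135°, α=330°
  d=(0.8660,-0.5000)  start (6,2)  tX=0.2425 tY=1.2000  stride 1/|dx|=1.1547 1/|dy|=2.0000
    cross x-line → (7,2), t=0.2425
    cross y-line → (7,1), t=1.2000
    cross x-line → (8,1), t=1.3972
    cross x-line → (9,1), t=2.5519 (wall)
  → r_7 = 2.5519

ranges = [2.7713, 2.4847, 4.8000, 2.3182, 1.8475, 1.6564, 2.5519]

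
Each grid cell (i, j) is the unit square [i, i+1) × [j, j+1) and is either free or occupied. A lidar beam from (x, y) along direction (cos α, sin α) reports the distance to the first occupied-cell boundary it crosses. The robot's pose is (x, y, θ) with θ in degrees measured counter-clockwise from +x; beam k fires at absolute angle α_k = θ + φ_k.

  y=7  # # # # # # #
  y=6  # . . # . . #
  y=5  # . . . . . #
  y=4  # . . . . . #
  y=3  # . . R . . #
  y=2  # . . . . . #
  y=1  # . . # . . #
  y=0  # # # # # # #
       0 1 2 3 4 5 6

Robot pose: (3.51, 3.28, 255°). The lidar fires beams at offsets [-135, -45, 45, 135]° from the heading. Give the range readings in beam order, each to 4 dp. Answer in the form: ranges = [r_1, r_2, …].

ranges = [4.2955, 2.8983, 2.6327, 2.8752]

beam 1: φ=-135°, α=120°
  cosα=-0.5000 sinα=0.8660 | (3,3) | tMaxX 1.0200 tMaxY 0.8314 | tΔX 2.0000 tΔY 1.1547
    t=0.8314 [y] (3,4)
    t=1.0200 [x] (2,4)
    t=1.9861 [y] (2,5)
    t=3.0200 [x] (1,5)
    t=3.1408 [y] (1,6)
    t=4.2955 [y] (1,7) — stop
  → r_1 = 4.2955
beam 2: φ=-45°, α=210°
  cosα=-0.8660 sinα=-0.5000 | (3,3) | tMaxX 0.5889 tMaxY 0.5600 | tΔX 1.1547 tΔY 2.0000
    t=0.5600 [y] (3,2)
    t=0.5889 [x] (2,2)
    t=1.7436 [x] (1,2)
    t=2.5600 [y] (1,1)
    t=2.8983 [x] (0,1) — stop
  → r_2 = 2.8983
beam 3: φ=45°, α=300°
  cosα=0.5000 sinα=-0.8660 | (3,3) | tMaxX 0.9800 tMaxY 0.3233 | tΔX 2.0000 tΔY 1.1547
    t=0.3233 [y] (3,2)
    t=0.9800 [x] (4,2)
    t=1.4780 [y] (4,1)
    t=2.6327 [y] (4,0) — stop
  → r_3 = 2.6327
beam 4: φ=135°, α=30°
  cosα=0.8660 sinα=0.5000 | (3,3) | tMaxX 0.5658 tMaxY 1.4400 | tΔX 1.1547 tΔY 2.0000
    t=0.5658 [x] (4,3)
    t=1.4400 [y] (4,4)
    t=1.7205 [x] (5,4)
    t=2.8752 [x] (6,4) — stop
  → r_4 = 2.8752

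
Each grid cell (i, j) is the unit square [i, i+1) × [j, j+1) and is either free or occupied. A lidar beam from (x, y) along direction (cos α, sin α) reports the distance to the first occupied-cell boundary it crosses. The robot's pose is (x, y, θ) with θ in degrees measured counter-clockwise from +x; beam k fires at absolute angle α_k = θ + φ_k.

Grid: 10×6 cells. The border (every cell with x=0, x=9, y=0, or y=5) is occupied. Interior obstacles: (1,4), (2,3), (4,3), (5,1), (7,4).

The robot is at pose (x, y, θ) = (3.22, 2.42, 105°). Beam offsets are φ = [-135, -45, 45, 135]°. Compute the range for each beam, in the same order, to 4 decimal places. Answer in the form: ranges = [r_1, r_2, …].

beam 1: φ=-135°, α=330°
  dir = (cos 330°, sin 330°) = (0.8660, -0.5000); from cell (3,2)
  next x-line at t=0.9007, next y-line at t=0.8400; Δt_x=1.1547, Δt_y=2.0000
    y: enter (3,1) at t=0.8400
    x: enter (4,1) at t=0.9007
    x: enter (5,1) at t=2.0554 ← occupied
  → r_1 = 2.0554
beam 2: φ=-45°, α=60°
  dir = (cos 60°, sin 60°) = (0.5000, 0.8660); from cell (3,2)
  next x-line at t=1.5600, next y-line at t=0.6697; Δt_x=2.0000, Δt_y=1.1547
    y: enter (3,3) at t=0.6697
    x: enter (4,3) at t=1.5600 ← occupied
  → r_2 = 1.5600
beam 3: φ=45°, α=150°
  dir = (cos 150°, sin 150°) = (-0.8660, 0.5000); from cell (3,2)
  next x-line at t=0.2540, next y-line at t=1.1600; Δt_x=1.1547, Δt_y=2.0000
    x: enter (2,2) at t=0.2540
    y: enter (2,3) at t=1.1600 ← occupied
  → r_3 = 1.1600
beam 4: φ=135°, α=240°
  dir = (cos 240°, sin 240°) = (-0.5000, -0.8660); from cell (3,2)
  next x-line at t=0.4400, next y-line at t=0.4850; Δt_x=2.0000, Δt_y=1.1547
    x: enter (2,2) at t=0.4400
    y: enter (2,1) at t=0.4850
    y: enter (2,0) at t=1.6397 ← occupied
  → r_4 = 1.6397

ranges = [2.0554, 1.5600, 1.1600, 1.6397]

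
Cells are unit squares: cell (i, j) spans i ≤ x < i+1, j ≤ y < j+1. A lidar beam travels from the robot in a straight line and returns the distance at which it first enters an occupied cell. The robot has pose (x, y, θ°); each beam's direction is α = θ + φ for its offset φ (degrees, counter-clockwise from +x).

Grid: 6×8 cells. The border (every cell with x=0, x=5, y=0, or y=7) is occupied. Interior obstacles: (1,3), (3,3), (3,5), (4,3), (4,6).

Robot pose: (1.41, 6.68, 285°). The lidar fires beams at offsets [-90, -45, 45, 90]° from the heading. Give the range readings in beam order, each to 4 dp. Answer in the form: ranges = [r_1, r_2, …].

ranges = [0.4245, 0.8200, 1.8360, 1.2364]

beam 1: φ=-90°, α=195°
  dir = (cos 195°, sin 195°) = (-0.9659, -0.2588); from cell (1,6)
  next x-line at t=0.4245, next y-line at t=2.6273; Δt_x=1.0353, Δt_y=3.8637
    x: enter (0,6) at t=0.4245 ← occupied
  → r_1 = 0.4245
beam 2: φ=-45°, α=240°
  dir = (cos 240°, sin 240°) = (-0.5000, -0.8660); from cell (1,6)
  next x-line at t=0.8200, next y-line at t=0.7852; Δt_x=2.0000, Δt_y=1.1547
    y: enter (1,5) at t=0.7852
    x: enter (0,5) at t=0.8200 ← occupied
  → r_2 = 0.8200
beam 3: φ=45°, α=330°
  dir = (cos 330°, sin 330°) = (0.8660, -0.5000); from cell (1,6)
  next x-line at t=0.6813, next y-line at t=1.3600; Δt_x=1.1547, Δt_y=2.0000
    x: enter (2,6) at t=0.6813
    y: enter (2,5) at t=1.3600
    x: enter (3,5) at t=1.8360 ← occupied
  → r_3 = 1.8360
beam 4: φ=90°, α=15°
  dir = (cos 15°, sin 15°) = (0.9659, 0.2588); from cell (1,6)
  next x-line at t=0.6108, next y-line at t=1.2364; Δt_x=1.0353, Δt_y=3.8637
    x: enter (2,6) at t=0.6108
    y: enter (2,7) at t=1.2364 ← occupied
  → r_4 = 1.2364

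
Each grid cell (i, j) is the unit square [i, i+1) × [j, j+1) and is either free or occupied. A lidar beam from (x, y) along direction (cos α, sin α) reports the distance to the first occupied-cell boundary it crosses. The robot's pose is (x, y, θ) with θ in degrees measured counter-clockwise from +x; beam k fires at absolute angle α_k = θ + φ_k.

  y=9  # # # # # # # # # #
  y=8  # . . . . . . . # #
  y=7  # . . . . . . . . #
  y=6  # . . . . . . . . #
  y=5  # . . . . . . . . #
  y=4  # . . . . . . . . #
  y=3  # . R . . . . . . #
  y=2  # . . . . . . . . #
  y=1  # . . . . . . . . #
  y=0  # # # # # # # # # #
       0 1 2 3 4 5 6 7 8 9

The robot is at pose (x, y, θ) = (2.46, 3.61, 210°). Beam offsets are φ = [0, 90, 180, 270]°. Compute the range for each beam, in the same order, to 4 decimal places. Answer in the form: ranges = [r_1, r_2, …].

ranges = [1.6859, 3.0138, 7.5517, 2.9200]

beam 1: φ=0°, α=210°
  d=(-0.8660,-0.5000)  start (2,3)  tX=0.5312 tY=1.2200  stride 1/|dx|=1.1547 1/|dy|=2.0000
    cross x-line → (1,3), t=0.5312
    cross y-line → (1,2), t=1.2200
    cross x-line → (0,2), t=1.6859 (wall)
  → r_1 = 1.6859
beam 2: φ=90°, α=300°
  d=(0.5000,-0.8660)  start (2,3)  tX=1.0800 tY=0.7044  stride 1/|dx|=2.0000 1/|dy|=1.1547
    cross y-line → (2,2), t=0.7044
    cross x-line → (3,2), t=1.0800
    cross y-line → (3,1), t=1.8591
    cross y-line → (3,0), t=3.0138 (wall)
  → r_2 = 3.0138
beam 3: φ=180°, α=30°
  d=(0.8660,0.5000)  start (2,3)  tX=0.6235 tY=0.7800  stride 1/|dx|=1.1547 1/|dy|=2.0000
    cross x-line → (3,3), t=0.6235
    cross y-line → (3,4), t=0.7800
    cross x-line → (4,4), t=1.7782
    cross y-line → (4,5), t=2.7800
    cross x-line → (5,5), t=2.9329
    cross x-line → (6,5), t=4.0876
    cross y-line → (6,6), t=4.7800
    cross x-line → (7,6), t=5.2423
    cross x-line → (8,6), t=6.3970
    cross y-line → (8,7), t=6.7800
    cross x-line → (9,7), t=7.5517 (wall)
  → r_3 = 7.5517
beam 4: φ=270°, α=120°
  d=(-0.5000,0.8660)  start (2,3)  tX=0.9200 tY=0.4503  stride 1/|dx|=2.0000 1/|dy|=1.1547
    cross y-line → (2,4), t=0.4503
    cross x-line → (1,4), t=0.9200
    cross y-line → (1,5), t=1.6050
    cross y-line → (1,6), t=2.7597
    cross x-line → (0,6), t=2.9200 (wall)
  → r_4 = 2.9200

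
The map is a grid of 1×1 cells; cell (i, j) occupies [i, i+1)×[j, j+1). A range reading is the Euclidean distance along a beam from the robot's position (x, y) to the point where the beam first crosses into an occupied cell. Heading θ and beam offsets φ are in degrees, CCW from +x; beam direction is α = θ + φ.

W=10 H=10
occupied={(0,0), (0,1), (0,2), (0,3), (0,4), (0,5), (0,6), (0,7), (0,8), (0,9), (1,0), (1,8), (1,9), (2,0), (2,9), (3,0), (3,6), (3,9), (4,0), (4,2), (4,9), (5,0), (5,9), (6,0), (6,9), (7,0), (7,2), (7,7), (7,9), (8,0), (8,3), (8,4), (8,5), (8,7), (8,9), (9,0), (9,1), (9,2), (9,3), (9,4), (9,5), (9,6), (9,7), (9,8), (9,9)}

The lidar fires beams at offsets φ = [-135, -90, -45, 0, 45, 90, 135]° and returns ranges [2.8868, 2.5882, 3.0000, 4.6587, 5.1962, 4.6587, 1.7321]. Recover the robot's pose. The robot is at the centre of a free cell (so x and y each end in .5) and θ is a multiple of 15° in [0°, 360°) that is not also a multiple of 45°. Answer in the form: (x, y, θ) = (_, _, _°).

Candidates: 55 free-cell centres × 16 headings = 880 poses. Raycast each; keep the one whose scan matches to 4 dp.
  (6.5, 4.5, 60°): beam 1 = 1.9319 ≠ 2.8868 ✗
  (6.5, 4.5, 285°): beam 1 = 3.0000 ≠ 2.8868 ✗
  (3.5, 4.5, 195°): beam 1 = 5.1962 ≠ 2.8868 ✗
  (4.5, 6.5, 165°): beam 3 = 2.8868 ≠ 3.0000 ✗
  …
  (5.5, 4.5, 105°): r_1=2.8868, r_2=2.5882, r_3=3.0000, r_4=4.6587, r_5=5.1962, r_6=4.6587, r_7=1.7321 — all match ✓
Only this pose fits every beam.

(x, y, θ) = (5.5, 4.5, 105°)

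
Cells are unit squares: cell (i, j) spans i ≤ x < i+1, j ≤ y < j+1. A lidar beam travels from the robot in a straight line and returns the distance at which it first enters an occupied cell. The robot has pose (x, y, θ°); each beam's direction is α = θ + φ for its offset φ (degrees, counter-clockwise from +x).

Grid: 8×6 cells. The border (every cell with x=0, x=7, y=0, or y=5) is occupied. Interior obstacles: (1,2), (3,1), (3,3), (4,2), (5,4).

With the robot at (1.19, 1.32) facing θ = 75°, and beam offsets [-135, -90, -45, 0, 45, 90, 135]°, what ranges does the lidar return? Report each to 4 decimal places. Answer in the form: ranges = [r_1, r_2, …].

ranges = [0.3695, 1.2364, 3.2447, 0.7040, 0.3800, 0.1967, 0.2194]

beam 1: φ=-135°, α=300°
  dir = (cos 300°, sin 300°) = (0.5000, -0.8660); from cell (1,1)
  next x-line at t=1.6200, next y-line at t=0.3695; Δt_x=2.0000, Δt_y=1.1547
    y: enter (1,0) at t=0.3695 ← occupied
  → r_1 = 0.3695
beam 2: φ=-90°, α=345°
  dir = (cos 345°, sin 345°) = (0.9659, -0.2588); from cell (1,1)
  next x-line at t=0.8386, next y-line at t=1.2364; Δt_x=1.0353, Δt_y=3.8637
    x: enter (2,1) at t=0.8386
    y: enter (2,0) at t=1.2364 ← occupied
  → r_2 = 1.2364
beam 3: φ=-45°, α=30°
  dir = (cos 30°, sin 30°) = (0.8660, 0.5000); from cell (1,1)
  next x-line at t=0.9353, next y-line at t=1.3600; Δt_x=1.1547, Δt_y=2.0000
    x: enter (2,1) at t=0.9353
    y: enter (2,2) at t=1.3600
    x: enter (3,2) at t=2.0900
    x: enter (4,2) at t=3.2447 ← occupied
  → r_3 = 3.2447
beam 4: φ=0°, α=75°
  dir = (cos 75°, sin 75°) = (0.2588, 0.9659); from cell (1,1)
  next x-line at t=3.1296, next y-line at t=0.7040; Δt_x=3.8637, Δt_y=1.0353
    y: enter (1,2) at t=0.7040 ← occupied
  → r_4 = 0.7040
beam 5: φ=45°, α=120°
  dir = (cos 120°, sin 120°) = (-0.5000, 0.8660); from cell (1,1)
  next x-line at t=0.3800, next y-line at t=0.7852; Δt_x=2.0000, Δt_y=1.1547
    x: enter (0,1) at t=0.3800 ← occupied
  → r_5 = 0.3800
beam 6: φ=90°, α=165°
  dir = (cos 165°, sin 165°) = (-0.9659, 0.2588); from cell (1,1)
  next x-line at t=0.1967, next y-line at t=2.6273; Δt_x=1.0353, Δt_y=3.8637
    x: enter (0,1) at t=0.1967 ← occupied
  → r_6 = 0.1967
beam 7: φ=135°, α=210°
  dir = (cos 210°, sin 210°) = (-0.8660, -0.5000); from cell (1,1)
  next x-line at t=0.2194, next y-line at t=0.6400; Δt_x=1.1547, Δt_y=2.0000
    x: enter (0,1) at t=0.2194 ← occupied
  → r_7 = 0.2194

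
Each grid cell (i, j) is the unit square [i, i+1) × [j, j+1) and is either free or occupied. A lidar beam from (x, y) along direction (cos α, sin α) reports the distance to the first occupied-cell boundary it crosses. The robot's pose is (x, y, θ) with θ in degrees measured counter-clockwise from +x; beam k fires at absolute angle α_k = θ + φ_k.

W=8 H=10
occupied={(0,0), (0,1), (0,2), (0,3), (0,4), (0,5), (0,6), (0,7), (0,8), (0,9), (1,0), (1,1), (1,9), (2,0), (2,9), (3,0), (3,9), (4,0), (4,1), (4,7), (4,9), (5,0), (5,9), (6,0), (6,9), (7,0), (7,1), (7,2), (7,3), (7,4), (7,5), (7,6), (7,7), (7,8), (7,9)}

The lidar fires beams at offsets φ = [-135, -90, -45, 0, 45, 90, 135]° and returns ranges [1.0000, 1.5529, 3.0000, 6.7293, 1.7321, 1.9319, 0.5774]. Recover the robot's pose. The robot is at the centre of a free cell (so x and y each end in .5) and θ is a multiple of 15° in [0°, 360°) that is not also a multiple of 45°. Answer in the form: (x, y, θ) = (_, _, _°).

Candidates: 45 free-cell centres × 16 headings = 720 poses. Raycast each; keep the one whose scan matches to 4 dp.
  (6.5, 3.5, 15°): beam 1 = 2.8868 ≠ 1.0000 ✗
  (3.5, 1.5, 210°): beam 1 = 5.6940 ≠ 1.0000 ✗
  (4.5, 4.5, 165°): beam 1 = 2.8868 ≠ 1.0000 ✗
  …
  (2.5, 8.5, 285°): r_1=1.0000, r_2=1.5529, r_3=3.0000, r_4=6.7293, r_5=1.7321, r_6=1.9319, r_7=0.5774 — all match ✓
Only this pose fits every beam.

(x, y, θ) = (2.5, 8.5, 285°)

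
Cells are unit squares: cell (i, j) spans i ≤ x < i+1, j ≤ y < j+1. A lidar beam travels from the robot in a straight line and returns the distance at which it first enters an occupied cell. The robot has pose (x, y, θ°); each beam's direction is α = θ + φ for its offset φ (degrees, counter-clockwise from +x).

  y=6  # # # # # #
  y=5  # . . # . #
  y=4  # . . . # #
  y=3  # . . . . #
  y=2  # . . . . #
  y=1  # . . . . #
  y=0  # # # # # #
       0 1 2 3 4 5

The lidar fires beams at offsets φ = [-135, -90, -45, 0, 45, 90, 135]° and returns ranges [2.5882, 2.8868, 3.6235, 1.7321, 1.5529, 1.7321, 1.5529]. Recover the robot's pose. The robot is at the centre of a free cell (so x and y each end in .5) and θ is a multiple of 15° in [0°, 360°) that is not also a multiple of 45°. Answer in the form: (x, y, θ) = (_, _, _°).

Enumerate (i+0.5, j+0.5, θ) over the 18 free cells and 16 admissible headings. For each, cast all 7 beams and compare to the given ranges.
  (3.5, 4.5, 210°): beam 1 = 0.5176 ≠ 2.5882 ✗
  (2.5, 2.5, 105°): beam 1 = 2.8868 ≠ 2.5882 ✗
  (2.5, 2.5, 165°): beam 1 = 2.8868 ≠ 2.5882 ✗
  (4.5, 1.5, 300°): beam 1 = 3.6235 ≠ 2.5882 ✗
  (2.5, 1.5, 30°): beam 1 = 0.5176 ≠ 2.5882 ✗
  …
  (2.5, 2.5, 150°): r_1=2.5882, r_2=2.8868, r_3=3.6235, r_4=1.7321, r_5=1.5529, r_6=1.7321, r_7=1.5529 — all match ✓
No second candidate reproduces the full scan.

(x, y, θ) = (2.5, 2.5, 150°)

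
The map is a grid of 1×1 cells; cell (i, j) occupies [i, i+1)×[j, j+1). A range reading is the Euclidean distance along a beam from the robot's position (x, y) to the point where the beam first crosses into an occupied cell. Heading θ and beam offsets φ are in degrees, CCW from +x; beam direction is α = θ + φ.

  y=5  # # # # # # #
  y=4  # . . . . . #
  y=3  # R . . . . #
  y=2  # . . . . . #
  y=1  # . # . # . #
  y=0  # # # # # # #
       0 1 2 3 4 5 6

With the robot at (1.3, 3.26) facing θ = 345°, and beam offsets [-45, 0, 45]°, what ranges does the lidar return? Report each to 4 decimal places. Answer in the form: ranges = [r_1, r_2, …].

beam 1: φ=-45°, α=300°
  d=(0.5000,-0.8660)  start (1,3)  tX=1.4000 tY=0.3002  stride 1/|dx|=2.0000 1/|dy|=1.1547
    cross y-line → (1,2), t=0.3002
    cross x-line → (2,2), t=1.4000
    cross y-line → (2,1), t=1.4549 (wall)
  → r_1 = 1.4549
beam 2: φ=0°, α=345°
  d=(0.9659,-0.2588)  start (1,3)  tX=0.7247 tY=1.0046  stride 1/|dx|=1.0353 1/|dy|=3.8637
    cross x-line → (2,3), t=0.7247
    cross y-line → (2,2), t=1.0046
    cross x-line → (3,2), t=1.7600
    cross x-line → (4,2), t=2.7952
    cross x-line → (5,2), t=3.8305
    cross x-line → (6,2), t=4.8658 (wall)
  → r_2 = 4.8658
beam 3: φ=45°, α=30°
  d=(0.8660,0.5000)  start (1,3)  tX=0.8083 tY=1.4800  stride 1/|dx|=1.1547 1/|dy|=2.0000
    cross x-line → (2,3), t=0.8083
    cross y-line → (2,4), t=1.4800
    cross x-line → (3,4), t=1.9630
    cross x-line → (4,4), t=3.1177
    cross y-line → (4,5), t=3.4800 (wall)
  → r_3 = 3.4800

ranges = [1.4549, 4.8658, 3.4800]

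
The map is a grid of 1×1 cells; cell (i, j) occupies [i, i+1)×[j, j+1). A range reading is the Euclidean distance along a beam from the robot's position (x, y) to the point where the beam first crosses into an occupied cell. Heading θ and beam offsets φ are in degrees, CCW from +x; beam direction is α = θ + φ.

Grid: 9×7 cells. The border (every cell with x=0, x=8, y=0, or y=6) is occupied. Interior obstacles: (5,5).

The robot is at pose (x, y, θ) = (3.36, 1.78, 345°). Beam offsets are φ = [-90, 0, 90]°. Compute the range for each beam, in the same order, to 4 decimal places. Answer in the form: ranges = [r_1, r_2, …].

beam 1: φ=-90°, α=255°
  cosα=-0.2588 sinα=-0.9659 | (3,1) | tMaxX 1.3909 tMaxY 0.8075 | tΔX 3.8637 tΔY 1.0353
    t=0.8075 [y] (3,0) — stop
  → r_1 = 0.8075
beam 2: φ=0°, α=345°
  cosα=0.9659 sinα=-0.2588 | (3,1) | tMaxX 0.6626 tMaxY 3.0137 | tΔX 1.0353 tΔY 3.8637
    t=0.6626 [x] (4,1)
    t=1.6979 [x] (5,1)
    t=2.7331 [x] (6,1)
    t=3.0137 [y] (6,0) — stop
  → r_2 = 3.0137
beam 3: φ=90°, α=75°
  cosα=0.2588 sinα=0.9659 | (3,1) | tMaxX 2.4728 tMaxY 0.2278 | tΔX 3.8637 tΔY 1.0353
    t=0.2278 [y] (3,2)
    t=1.2630 [y] (3,3)
    t=2.2983 [y] (3,4)
    t=2.4728 [x] (4,4)
    t=3.3336 [y] (4,5)
    t=4.3689 [y] (4,6) — stop
  → r_3 = 4.3689

ranges = [0.8075, 3.0137, 4.3689]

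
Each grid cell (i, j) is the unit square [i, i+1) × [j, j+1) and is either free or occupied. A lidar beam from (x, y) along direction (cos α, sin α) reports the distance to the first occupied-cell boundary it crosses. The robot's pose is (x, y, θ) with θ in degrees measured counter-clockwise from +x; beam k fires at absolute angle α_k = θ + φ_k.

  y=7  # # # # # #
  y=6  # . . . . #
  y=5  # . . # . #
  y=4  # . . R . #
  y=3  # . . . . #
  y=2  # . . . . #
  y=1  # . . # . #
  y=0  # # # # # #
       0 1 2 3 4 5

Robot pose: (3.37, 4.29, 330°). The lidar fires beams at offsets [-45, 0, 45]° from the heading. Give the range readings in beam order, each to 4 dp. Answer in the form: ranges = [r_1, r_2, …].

beam 1: φ=-45°, α=285°
  dir = (cos 285°, sin 285°) = (0.2588, -0.9659); from cell (3,4)
  next x-line at t=2.4341, next y-line at t=0.3002; Δt_x=3.8637, Δt_y=1.0353
    y: enter (3,3) at t=0.3002
    y: enter (3,2) at t=1.3355
    y: enter (3,1) at t=2.3708 ← occupied
  → r_1 = 2.3708
beam 2: φ=0°, α=330°
  dir = (cos 330°, sin 330°) = (0.8660, -0.5000); from cell (3,4)
  next x-line at t=0.7275, next y-line at t=0.5800; Δt_x=1.1547, Δt_y=2.0000
    y: enter (3,3) at t=0.5800
    x: enter (4,3) at t=0.7275
    x: enter (5,3) at t=1.8822 ← occupied
  → r_2 = 1.8822
beam 3: φ=45°, α=15°
  dir = (cos 15°, sin 15°) = (0.9659, 0.2588); from cell (3,4)
  next x-line at t=0.6522, next y-line at t=2.7432; Δt_x=1.0353, Δt_y=3.8637
    x: enter (4,4) at t=0.6522
    x: enter (5,4) at t=1.6875 ← occupied
  → r_3 = 1.6875

ranges = [2.3708, 1.8822, 1.6875]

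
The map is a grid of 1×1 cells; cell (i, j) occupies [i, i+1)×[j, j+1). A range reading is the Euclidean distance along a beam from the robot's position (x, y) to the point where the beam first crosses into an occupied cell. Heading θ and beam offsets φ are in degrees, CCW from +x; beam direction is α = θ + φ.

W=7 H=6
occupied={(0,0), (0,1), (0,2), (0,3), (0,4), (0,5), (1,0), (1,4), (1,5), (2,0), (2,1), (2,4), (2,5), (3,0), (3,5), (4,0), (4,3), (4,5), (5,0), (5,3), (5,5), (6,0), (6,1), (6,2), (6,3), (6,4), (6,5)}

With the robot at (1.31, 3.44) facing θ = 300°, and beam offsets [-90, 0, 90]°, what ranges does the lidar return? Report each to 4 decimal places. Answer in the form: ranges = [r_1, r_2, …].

beam 1: φ=-90°, α=210°
  d=(-0.8660,-0.5000)  start (1,3)  tX=0.3580 tY=0.8800  stride 1/|dx|=1.1547 1/|dy|=2.0000
    cross x-line → (0,3), t=0.3580 (wall)
  → r_1 = 0.3580
beam 2: φ=0°, α=300°
  d=(0.5000,-0.8660)  start (1,3)  tX=1.3800 tY=0.5081  stride 1/|dx|=2.0000 1/|dy|=1.1547
    cross y-line → (1,2), t=0.5081
    cross x-line → (2,2), t=1.3800
    cross y-line → (2,1), t=1.6628 (wall)
  → r_2 = 1.6628
beam 3: φ=90°, α=30°
  d=(0.8660,0.5000)  start (1,3)  tX=0.7967 tY=1.1200  stride 1/|dx|=1.1547 1/|dy|=2.0000
    cross x-line → (2,3), t=0.7967
    cross y-line → (2,4), t=1.1200 (wall)
  → r_3 = 1.1200

ranges = [0.3580, 1.6628, 1.1200]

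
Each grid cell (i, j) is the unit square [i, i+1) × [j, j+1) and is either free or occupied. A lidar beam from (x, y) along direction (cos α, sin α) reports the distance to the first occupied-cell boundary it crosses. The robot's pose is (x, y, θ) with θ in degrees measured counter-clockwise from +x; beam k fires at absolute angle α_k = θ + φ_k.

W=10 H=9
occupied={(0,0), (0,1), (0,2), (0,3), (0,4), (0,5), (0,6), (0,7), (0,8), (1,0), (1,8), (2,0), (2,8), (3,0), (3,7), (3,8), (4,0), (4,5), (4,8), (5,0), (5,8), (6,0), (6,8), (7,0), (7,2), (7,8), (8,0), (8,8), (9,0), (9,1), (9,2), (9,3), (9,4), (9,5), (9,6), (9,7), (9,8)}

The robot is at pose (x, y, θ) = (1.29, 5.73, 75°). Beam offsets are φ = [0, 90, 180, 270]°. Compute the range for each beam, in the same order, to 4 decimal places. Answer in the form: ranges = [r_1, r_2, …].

beam 1: φ=0°, α=75°
  direction (0.2588, 0.9659); cell (1,5); t to first gridline: x 2.7432, y 0.2795 (then +3.8637 / +1.0353)
    (1,6) via y @ 0.2795
    (1,7) via y @ 1.3148
    (1,8) via y @ 2.3501  # hit
  → r_1 = 2.3501
beam 2: φ=90°, α=165°
  direction (-0.9659, 0.2588); cell (1,5); t to first gridline: x 0.3002, y 1.0432 (then +1.0353 / +3.8637)
    (0,5) via x @ 0.3002  # hit
  → r_2 = 0.3002
beam 3: φ=180°, α=255°
  direction (-0.2588, -0.9659); cell (1,5); t to first gridline: x 1.1205, y 0.7558 (then +3.8637 / +1.0353)
    (1,4) via y @ 0.7558
    (0,4) via x @ 1.1205  # hit
  → r_3 = 1.1205
beam 4: φ=270°, α=345°
  direction (0.9659, -0.2588); cell (1,5); t to first gridline: x 0.7350, y 2.8205 (then +1.0353 / +3.8637)
    (2,5) via x @ 0.7350
    (3,5) via x @ 1.7703
    (4,5) via x @ 2.8056  # hit
  → r_4 = 2.8056

ranges = [2.3501, 0.3002, 1.1205, 2.8056]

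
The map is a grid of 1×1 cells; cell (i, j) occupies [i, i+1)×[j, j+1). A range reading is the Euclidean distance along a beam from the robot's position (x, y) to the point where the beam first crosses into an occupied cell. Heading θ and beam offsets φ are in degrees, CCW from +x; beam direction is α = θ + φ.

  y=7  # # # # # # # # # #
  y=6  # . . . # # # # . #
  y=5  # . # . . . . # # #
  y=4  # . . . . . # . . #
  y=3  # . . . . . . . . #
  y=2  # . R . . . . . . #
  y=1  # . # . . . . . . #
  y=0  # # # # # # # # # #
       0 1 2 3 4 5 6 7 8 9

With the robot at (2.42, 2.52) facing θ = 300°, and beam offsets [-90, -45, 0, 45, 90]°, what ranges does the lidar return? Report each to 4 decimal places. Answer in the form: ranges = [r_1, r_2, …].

beam 1: φ=-90°, α=210°
  direction (-0.8660, -0.5000); cell (2,2); t to first gridline: x 0.4850, y 1.0400 (then +1.1547 / +2.0000)
    (1,2) via x @ 0.4850
    (1,1) via y @ 1.0400
    (0,1) via x @ 1.6397  # hit
  → r_1 = 1.6397
beam 2: φ=-45°, α=255°
  direction (-0.2588, -0.9659); cell (2,2); t to first gridline: x 1.6228, y 0.5383 (then +3.8637 / +1.0353)
    (2,1) via y @ 0.5383  # hit
  → r_2 = 0.5383
beam 3: φ=0°, α=300°
  direction (0.5000, -0.8660); cell (2,2); t to first gridline: x 1.1600, y 0.6004 (then +2.0000 / +1.1547)
    (2,1) via y @ 0.6004  # hit
  → r_3 = 0.6004
beam 4: φ=45°, α=345°
  direction (0.9659, -0.2588); cell (2,2); t to first gridline: x 0.6005, y 2.0091 (then +1.0353 / +3.8637)
    (3,2) via x @ 0.6005
    (4,2) via x @ 1.6357
    (4,1) via y @ 2.0091
    (5,1) via x @ 2.6710
    (6,1) via x @ 3.7063
    (7,1) via x @ 4.7416
    (8,1) via x @ 5.7768
    (8,0) via y @ 5.8728  # hit
  → r_4 = 5.8728
beam 5: φ=90°, α=30°
  direction (0.8660, 0.5000); cell (2,2); t to first gridline: x 0.6697, y 0.9600 (then +1.1547 / +2.0000)
    (3,2) via x @ 0.6697
    (3,3) via y @ 0.9600
    (4,3) via x @ 1.8244
    (4,4) via y @ 2.9600
    (5,4) via x @ 2.9791
    (6,4) via x @ 4.1338  # hit
  → r_5 = 4.1338

ranges = [1.6397, 0.5383, 0.6004, 5.8728, 4.1338]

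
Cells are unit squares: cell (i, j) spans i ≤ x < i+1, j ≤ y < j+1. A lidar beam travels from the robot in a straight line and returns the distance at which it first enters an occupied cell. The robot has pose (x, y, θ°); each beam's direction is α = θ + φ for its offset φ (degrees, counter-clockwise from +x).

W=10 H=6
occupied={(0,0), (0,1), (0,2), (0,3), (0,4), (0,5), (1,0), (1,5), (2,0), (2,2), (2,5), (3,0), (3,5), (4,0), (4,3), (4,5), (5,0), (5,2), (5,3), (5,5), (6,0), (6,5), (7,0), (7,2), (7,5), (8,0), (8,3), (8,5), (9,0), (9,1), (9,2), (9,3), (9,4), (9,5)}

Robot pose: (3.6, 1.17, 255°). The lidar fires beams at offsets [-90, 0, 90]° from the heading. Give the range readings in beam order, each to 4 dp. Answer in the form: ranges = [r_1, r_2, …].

beam 1: φ=-90°, α=165°
  dir = (cos 165°, sin 165°) = (-0.9659, 0.2588); from cell (3,1)
  next x-line at t=0.6212, next y-line at t=3.2069; Δt_x=1.0353, Δt_y=3.8637
    x: enter (2,1) at t=0.6212
    x: enter (1,1) at t=1.6564
    x: enter (0,1) at t=2.6917 ← occupied
  → r_1 = 2.6917
beam 2: φ=0°, α=255°
  dir = (cos 255°, sin 255°) = (-0.2588, -0.9659); from cell (3,1)
  next x-line at t=2.3182, next y-line at t=0.1760; Δt_x=3.8637, Δt_y=1.0353
    y: enter (3,0) at t=0.1760 ← occupied
  → r_2 = 0.1760
beam 3: φ=90°, α=345°
  dir = (cos 345°, sin 345°) = (0.9659, -0.2588); from cell (3,1)
  next x-line at t=0.4141, next y-line at t=0.6568; Δt_x=1.0353, Δt_y=3.8637
    x: enter (4,1) at t=0.4141
    y: enter (4,0) at t=0.6568 ← occupied
  → r_3 = 0.6568

ranges = [2.6917, 0.1760, 0.6568]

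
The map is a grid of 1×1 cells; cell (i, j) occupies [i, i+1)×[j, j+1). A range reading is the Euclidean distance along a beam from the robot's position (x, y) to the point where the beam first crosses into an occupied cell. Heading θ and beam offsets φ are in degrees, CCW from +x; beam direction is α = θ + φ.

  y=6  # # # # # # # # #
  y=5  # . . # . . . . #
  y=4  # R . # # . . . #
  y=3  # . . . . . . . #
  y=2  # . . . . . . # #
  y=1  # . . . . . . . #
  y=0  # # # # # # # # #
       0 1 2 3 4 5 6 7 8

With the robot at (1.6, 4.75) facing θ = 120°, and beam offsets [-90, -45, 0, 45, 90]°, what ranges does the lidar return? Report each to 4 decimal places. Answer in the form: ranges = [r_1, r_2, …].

ranges = [1.6166, 1.2941, 1.2000, 0.6212, 0.6928]

beam 1: φ=-90°, α=30°
  cosα=0.8660 sinα=0.5000 | (1,4) | tMaxX 0.4619 tMaxY 0.5000 | tΔX 1.1547 tΔY 2.0000
    t=0.4619 [x] (2,4)
    t=0.5000 [y] (2,5)
    t=1.6166 [x] (3,5) — stop
  → r_1 = 1.6166
beam 2: φ=-45°, α=75°
  cosα=0.2588 sinα=0.9659 | (1,4) | tMaxX 1.5455 tMaxY 0.2588 | tΔX 3.8637 tΔY 1.0353
    t=0.2588 [y] (1,5)
    t=1.2941 [y] (1,6) — stop
  → r_2 = 1.2941
beam 3: φ=0°, α=120°
  cosα=-0.5000 sinα=0.8660 | (1,4) | tMaxX 1.2000 tMaxY 0.2887 | tΔX 2.0000 tΔY 1.1547
    t=0.2887 [y] (1,5)
    t=1.2000 [x] (0,5) — stop
  → r_3 = 1.2000
beam 4: φ=45°, α=165°
  cosα=-0.9659 sinα=0.2588 | (1,4) | tMaxX 0.6212 tMaxY 0.9659 | tΔX 1.0353 tΔY 3.8637
    t=0.6212 [x] (0,4) — stop
  → r_4 = 0.6212
beam 5: φ=90°, α=210°
  cosα=-0.8660 sinα=-0.5000 | (1,4) | tMaxX 0.6928 tMaxY 1.5000 | tΔX 1.1547 tΔY 2.0000
    t=0.6928 [x] (0,4) — stop
  → r_5 = 0.6928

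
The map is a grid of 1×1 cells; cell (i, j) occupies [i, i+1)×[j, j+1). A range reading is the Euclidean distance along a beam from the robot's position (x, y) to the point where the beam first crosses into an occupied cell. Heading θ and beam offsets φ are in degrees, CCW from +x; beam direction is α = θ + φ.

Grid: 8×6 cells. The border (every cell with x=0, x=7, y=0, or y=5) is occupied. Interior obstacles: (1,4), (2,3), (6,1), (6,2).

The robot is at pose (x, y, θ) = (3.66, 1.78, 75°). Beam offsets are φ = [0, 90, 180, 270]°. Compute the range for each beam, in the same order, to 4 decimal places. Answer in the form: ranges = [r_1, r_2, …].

beam 1: φ=0°, α=75°
  direction (0.2588, 0.9659); cell (3,1); t to first gridline: x 1.3137, y 0.2278 (then +3.8637 / +1.0353)
    (3,2) via y @ 0.2278
    (3,3) via y @ 1.2630
    (4,3) via x @ 1.3137
    (4,4) via y @ 2.2983
    (4,5) via y @ 3.3336  # hit
  → r_1 = 3.3336
beam 2: φ=90°, α=165°
  direction (-0.9659, 0.2588); cell (3,1); t to first gridline: x 0.6833, y 0.8500 (then +1.0353 / +3.8637)
    (2,1) via x @ 0.6833
    (2,2) via y @ 0.8500
    (1,2) via x @ 1.7186
    (0,2) via x @ 2.7538  # hit
  → r_2 = 2.7538
beam 3: φ=180°, α=255°
  direction (-0.2588, -0.9659); cell (3,1); t to first gridline: x 2.5500, y 0.8075 (then +3.8637 / +1.0353)
    (3,0) via y @ 0.8075  # hit
  → r_3 = 0.8075
beam 4: φ=270°, α=345°
  direction (0.9659, -0.2588); cell (3,1); t to first gridline: x 0.3520, y 3.0137 (then +1.0353 / +3.8637)
    (4,1) via x @ 0.3520
    (5,1) via x @ 1.3873
    (6,1) via x @ 2.4225  # hit
  → r_4 = 2.4225

ranges = [3.3336, 2.7538, 0.8075, 2.4225]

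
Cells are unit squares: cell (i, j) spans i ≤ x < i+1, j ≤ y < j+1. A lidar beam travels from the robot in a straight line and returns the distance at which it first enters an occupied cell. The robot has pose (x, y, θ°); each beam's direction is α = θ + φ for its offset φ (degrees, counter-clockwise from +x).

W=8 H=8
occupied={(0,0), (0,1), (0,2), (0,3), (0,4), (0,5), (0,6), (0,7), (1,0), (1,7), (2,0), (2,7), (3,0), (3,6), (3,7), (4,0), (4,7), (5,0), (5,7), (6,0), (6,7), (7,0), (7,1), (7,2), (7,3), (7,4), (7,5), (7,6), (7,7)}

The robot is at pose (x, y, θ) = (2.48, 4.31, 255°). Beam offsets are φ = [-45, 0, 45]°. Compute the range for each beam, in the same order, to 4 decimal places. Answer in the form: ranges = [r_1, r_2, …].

ranges = [1.7090, 3.4268, 3.8221]

beam 1: φ=-45°, α=210°
  direction (-0.8660, -0.5000); cell (2,4); t to first gridline: x 0.5543, y 0.6200 (then +1.1547 / +2.0000)
    (1,4) via x @ 0.5543
    (1,3) via y @ 0.6200
    (0,3) via x @ 1.7090  # hit
  → r_1 = 1.7090
beam 2: φ=0°, α=255°
  direction (-0.2588, -0.9659); cell (2,4); t to first gridline: x 1.8546, y 0.3209 (then +3.8637 / +1.0353)
    (2,3) via y @ 0.3209
    (2,2) via y @ 1.3562
    (1,2) via x @ 1.8546
    (1,1) via y @ 2.3915
    (1,0) via y @ 3.4268  # hit
  → r_2 = 3.4268
beam 3: φ=45°, α=300°
  direction (0.5000, -0.8660); cell (2,4); t to first gridline: x 1.0400, y 0.3580 (then +2.0000 / +1.1547)
    (2,3) via y @ 0.3580
    (3,3) via x @ 1.0400
    (3,2) via y @ 1.5127
    (3,1) via y @ 2.6674
    (4,1) via x @ 3.0400
    (4,0) via y @ 3.8221  # hit
  → r_3 = 3.8221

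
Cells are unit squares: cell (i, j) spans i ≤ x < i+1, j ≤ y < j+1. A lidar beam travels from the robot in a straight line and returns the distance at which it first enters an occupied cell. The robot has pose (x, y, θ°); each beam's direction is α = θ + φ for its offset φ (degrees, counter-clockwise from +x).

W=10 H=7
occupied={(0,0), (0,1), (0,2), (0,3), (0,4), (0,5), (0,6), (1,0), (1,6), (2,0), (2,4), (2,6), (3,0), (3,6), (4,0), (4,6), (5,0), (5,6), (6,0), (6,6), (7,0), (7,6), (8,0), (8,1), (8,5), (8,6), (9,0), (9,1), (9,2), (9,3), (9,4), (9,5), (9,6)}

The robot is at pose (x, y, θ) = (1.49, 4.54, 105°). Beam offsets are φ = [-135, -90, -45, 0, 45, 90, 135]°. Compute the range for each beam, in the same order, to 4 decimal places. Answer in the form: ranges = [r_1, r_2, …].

beam 1: φ=-135°, α=330°
  direction (0.8660, -0.5000); cell (1,4); t to first gridline: x 0.5889, y 1.0800 (then +1.1547 / +2.0000)
    (2,4) via x @ 0.5889  # hit
  → r_1 = 0.5889
beam 2: φ=-90°, α=15°
  direction (0.9659, 0.2588); cell (1,4); t to first gridline: x 0.5280, y 1.7773 (then +1.0353 / +3.8637)
    (2,4) via x @ 0.5280  # hit
  → r_2 = 0.5280
beam 3: φ=-45°, α=60°
  direction (0.5000, 0.8660); cell (1,4); t to first gridline: x 1.0200, y 0.5312 (then +2.0000 / +1.1547)
    (1,5) via y @ 0.5312
    (2,5) via x @ 1.0200
    (2,6) via y @ 1.6859  # hit
  → r_3 = 1.6859
beam 4: φ=0°, α=105°
  direction (-0.2588, 0.9659); cell (1,4); t to first gridline: x 1.8932, y 0.4762 (then +3.8637 / +1.0353)
    (1,5) via y @ 0.4762
    (1,6) via y @ 1.5115  # hit
  → r_4 = 1.5115
beam 5: φ=45°, α=150°
  direction (-0.8660, 0.5000); cell (1,4); t to first gridline: x 0.5658, y 0.9200 (then +1.1547 / +2.0000)
    (0,4) via x @ 0.5658  # hit
  → r_5 = 0.5658
beam 6: φ=90°, α=195°
  direction (-0.9659, -0.2588); cell (1,4); t to first gridline: x 0.5073, y 2.0864 (then +1.0353 / +3.8637)
    (0,4) via x @ 0.5073  # hit
  → r_6 = 0.5073
beam 7: φ=135°, α=240°
  direction (-0.5000, -0.8660); cell (1,4); t to first gridline: x 0.9800, y 0.6235 (then +2.0000 / +1.1547)
    (1,3) via y @ 0.6235
    (0,3) via x @ 0.9800  # hit
  → r_7 = 0.9800

ranges = [0.5889, 0.5280, 1.6859, 1.5115, 0.5658, 0.5073, 0.9800]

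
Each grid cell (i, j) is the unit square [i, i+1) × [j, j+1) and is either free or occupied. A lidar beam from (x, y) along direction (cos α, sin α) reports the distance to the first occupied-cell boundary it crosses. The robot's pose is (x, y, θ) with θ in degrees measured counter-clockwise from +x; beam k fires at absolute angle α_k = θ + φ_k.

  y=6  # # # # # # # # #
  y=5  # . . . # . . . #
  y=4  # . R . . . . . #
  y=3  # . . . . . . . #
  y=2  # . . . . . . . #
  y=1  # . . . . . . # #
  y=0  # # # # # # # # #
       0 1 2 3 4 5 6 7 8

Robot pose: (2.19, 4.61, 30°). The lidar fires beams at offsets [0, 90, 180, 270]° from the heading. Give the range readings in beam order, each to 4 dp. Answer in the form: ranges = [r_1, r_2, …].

ranges = [2.0900, 1.6050, 1.3741, 4.1685]

beam 1: φ=0°, α=30°
  cosα=0.8660 sinα=0.5000 | (2,4) | tMaxX 0.9353 tMaxY 0.7800 | tΔX 1.1547 tΔY 2.0000
    t=0.7800 [y] (2,5)
    t=0.9353 [x] (3,5)
    t=2.0900 [x] (4,5) — stop
  → r_1 = 2.0900
beam 2: φ=90°, α=120°
  cosα=-0.5000 sinα=0.8660 | (2,4) | tMaxX 0.3800 tMaxY 0.4503 | tΔX 2.0000 tΔY 1.1547
    t=0.3800 [x] (1,4)
    t=0.4503 [y] (1,5)
    t=1.6050 [y] (1,6) — stop
  → r_2 = 1.6050
beam 3: φ=180°, α=210°
  cosα=-0.8660 sinα=-0.5000 | (2,4) | tMaxX 0.2194 tMaxY 1.2200 | tΔX 1.1547 tΔY 2.0000
    t=0.2194 [x] (1,4)
    t=1.2200 [y] (1,3)
    t=1.3741 [x] (0,3) — stop
  → r_3 = 1.3741
beam 4: φ=270°, α=300°
  cosα=0.5000 sinα=-0.8660 | (2,4) | tMaxX 1.6200 tMaxY 0.7044 | tΔX 2.0000 tΔY 1.1547
    t=0.7044 [y] (2,3)
    t=1.6200 [x] (3,3)
    t=1.8591 [y] (3,2)
    t=3.0138 [y] (3,1)
    t=3.6200 [x] (4,1)
    t=4.1685 [y] (4,0) — stop
  → r_4 = 4.1685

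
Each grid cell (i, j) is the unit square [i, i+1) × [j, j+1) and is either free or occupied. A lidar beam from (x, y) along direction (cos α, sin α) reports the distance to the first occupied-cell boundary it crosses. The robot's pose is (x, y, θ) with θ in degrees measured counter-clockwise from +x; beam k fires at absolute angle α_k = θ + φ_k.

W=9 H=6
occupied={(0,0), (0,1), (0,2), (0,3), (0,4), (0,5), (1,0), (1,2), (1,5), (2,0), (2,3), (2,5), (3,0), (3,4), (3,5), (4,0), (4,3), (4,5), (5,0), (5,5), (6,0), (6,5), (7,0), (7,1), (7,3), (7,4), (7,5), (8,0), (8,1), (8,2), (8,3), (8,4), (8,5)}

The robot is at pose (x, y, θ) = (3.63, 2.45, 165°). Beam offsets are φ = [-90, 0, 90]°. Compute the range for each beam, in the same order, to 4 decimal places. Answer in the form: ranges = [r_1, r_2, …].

ranges = [1.4296, 1.6875, 1.5012]

beam 1: φ=-90°, α=75°
  cosα=0.2588 sinα=0.9659 | (3,2) | tMaxX 1.4296 tMaxY 0.5694 | tΔX 3.8637 tΔY 1.0353
    t=0.5694 [y] (3,3)
    t=1.4296 [x] (4,3) — stop
  → r_1 = 1.4296
beam 2: φ=0°, α=165°
  cosα=-0.9659 sinα=0.2588 | (3,2) | tMaxX 0.6522 tMaxY 2.1250 | tΔX 1.0353 tΔY 3.8637
    t=0.6522 [x] (2,2)
    t=1.6875 [x] (1,2) — stop
  → r_2 = 1.6875
beam 3: φ=90°, α=255°
  cosα=-0.2588 sinα=-0.9659 | (3,2) | tMaxX 2.4341 tMaxY 0.4659 | tΔX 3.8637 tΔY 1.0353
    t=0.4659 [y] (3,1)
    t=1.5012 [y] (3,0) — stop
  → r_3 = 1.5012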